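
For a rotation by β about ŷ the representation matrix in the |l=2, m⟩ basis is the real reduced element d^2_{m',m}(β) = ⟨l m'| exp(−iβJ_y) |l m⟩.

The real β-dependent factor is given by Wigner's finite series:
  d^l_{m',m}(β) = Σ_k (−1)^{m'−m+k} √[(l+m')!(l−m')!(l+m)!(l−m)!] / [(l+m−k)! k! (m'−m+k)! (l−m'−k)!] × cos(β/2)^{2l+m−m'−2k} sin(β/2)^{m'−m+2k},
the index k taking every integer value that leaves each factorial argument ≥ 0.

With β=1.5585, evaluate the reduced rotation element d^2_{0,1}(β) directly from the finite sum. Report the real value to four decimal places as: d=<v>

d=0.0151

d^2_{0,1}(β=1.5585) via Wigner's sum:
c=cos(1.5585/2)=0.711441, s=sin(1.5585/2)=0.702746; N=√[2·2·6·1]=4.898979
The bounds max(0,m−m')=1 and min(l+m,l−m')=2 give 2 terms
  k=1: (−1)^0·4.8990/(2)·0.7114^3·0.7027^1 = +0.619855
  k=2: (−1)^1·4.8990/(2)·0.7114^1·0.7027^3 = -0.604797
d^2_{0,1}(1.5585) = +0.619855 -0.604797 = +0.015058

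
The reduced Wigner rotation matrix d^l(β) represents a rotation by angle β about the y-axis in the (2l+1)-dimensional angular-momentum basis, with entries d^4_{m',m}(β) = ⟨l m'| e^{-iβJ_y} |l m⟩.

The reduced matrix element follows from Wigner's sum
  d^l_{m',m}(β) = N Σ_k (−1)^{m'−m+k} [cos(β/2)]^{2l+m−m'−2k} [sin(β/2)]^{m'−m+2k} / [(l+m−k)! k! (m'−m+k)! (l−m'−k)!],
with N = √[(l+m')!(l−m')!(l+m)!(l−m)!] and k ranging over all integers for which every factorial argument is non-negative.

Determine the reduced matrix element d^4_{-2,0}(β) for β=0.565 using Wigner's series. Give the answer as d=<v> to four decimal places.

d^4_{-2,0}(β=0.565) via Wigner's sum:
Half-angle: c=0.960362, s=0.278757. N=√(2·720·24·24)=910.735966
k∈{2,3,4} keeps every argument non-negative
  k=2: (−1)^0·910.7360/(96)·0.9604^6·0.2788^2 = +0.578339
  k=3: (−1)^1·910.7360/(36)·0.9604^4·0.2788^4 = -0.129938
  k=4: (−1)^2·910.7360/(96)·0.9604^2·0.2788^6 = +0.004105
d^4_{-2,0}(0.565) = +0.578339 -0.129938 +0.004105 = +0.452507

d=0.4525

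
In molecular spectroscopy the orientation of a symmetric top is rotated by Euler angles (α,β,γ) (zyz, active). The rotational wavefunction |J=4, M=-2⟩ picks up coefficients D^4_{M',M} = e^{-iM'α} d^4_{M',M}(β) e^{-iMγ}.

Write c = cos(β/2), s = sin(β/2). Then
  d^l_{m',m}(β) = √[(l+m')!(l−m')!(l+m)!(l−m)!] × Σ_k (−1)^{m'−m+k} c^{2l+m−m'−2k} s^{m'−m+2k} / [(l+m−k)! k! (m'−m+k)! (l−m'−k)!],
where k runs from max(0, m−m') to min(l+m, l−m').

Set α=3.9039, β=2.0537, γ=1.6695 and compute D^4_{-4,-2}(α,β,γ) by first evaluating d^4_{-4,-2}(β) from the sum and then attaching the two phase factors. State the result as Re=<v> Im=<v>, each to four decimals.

Split into d^4_{-4,-2}(β=2.0537) × two z-phases.
Half-angle: c=0.517517, s=0.855673. N=√(1·40320·2·720)=7619.763776
The bounds max(0,m−m')=2 and min(l+m,l−m')=2 give 1 term
  k=2: (−1)^0·7619.7638/(1440)·0.5175^6·0.8557^2 = +0.074429
d^4_{-4,-2}(2.0537) = +0.074429
Attach z-rotation phases: D = e^{-i(-4)(3.9039)}·(+0.074429)·e^{-i(-2)(1.6695)} = +0.074019+0.007804i

Re=0.0740 Im=0.0078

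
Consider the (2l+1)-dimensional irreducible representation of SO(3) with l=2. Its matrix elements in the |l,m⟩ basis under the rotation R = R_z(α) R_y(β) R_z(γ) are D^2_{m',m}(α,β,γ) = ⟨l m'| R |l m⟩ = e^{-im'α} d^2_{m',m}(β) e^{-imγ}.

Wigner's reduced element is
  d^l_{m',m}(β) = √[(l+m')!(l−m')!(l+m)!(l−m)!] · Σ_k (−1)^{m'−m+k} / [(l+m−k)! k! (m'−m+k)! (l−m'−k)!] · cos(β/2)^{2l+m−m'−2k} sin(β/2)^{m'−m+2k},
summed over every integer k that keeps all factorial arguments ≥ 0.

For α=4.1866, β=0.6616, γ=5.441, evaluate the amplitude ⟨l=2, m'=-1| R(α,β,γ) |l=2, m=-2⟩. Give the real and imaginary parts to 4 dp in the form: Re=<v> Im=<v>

Re=0.4410 Im=-0.3279

First d^2_{-1,-2}(β=0.6616), then the phase factors e^{-i(-1)α} and e^{-i(-2)γ}:
Half-angle: c=0.945783, s=0.324800. N=√(1·6·1·24)=12.000000
k: max(0,(-2)−(-1))=0 … min(2+(-2),2−(-1))=0
  k=0: (−1)^1·12.0000/(6)·0.9458^3·0.3248^1 = -0.549566
d^2_{-1,-2}(0.6616) = -0.549566
Phases: e^{-i·(-1)·4.1866}=-0.501896-0.864928i, e^{-i·(-2)·5.441}=-0.113330-0.993557i ⇒ D=+0.441014-0.327918i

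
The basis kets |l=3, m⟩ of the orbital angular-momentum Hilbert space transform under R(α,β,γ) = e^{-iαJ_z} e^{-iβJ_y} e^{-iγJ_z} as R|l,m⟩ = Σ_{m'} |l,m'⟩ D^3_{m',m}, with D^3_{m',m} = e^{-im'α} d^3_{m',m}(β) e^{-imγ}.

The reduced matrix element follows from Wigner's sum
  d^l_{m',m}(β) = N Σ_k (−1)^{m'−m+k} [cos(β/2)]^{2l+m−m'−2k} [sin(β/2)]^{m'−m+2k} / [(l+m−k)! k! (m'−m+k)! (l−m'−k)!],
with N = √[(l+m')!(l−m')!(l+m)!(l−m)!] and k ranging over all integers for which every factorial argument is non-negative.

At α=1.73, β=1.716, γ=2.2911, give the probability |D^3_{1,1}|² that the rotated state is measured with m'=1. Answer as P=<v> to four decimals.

Split into d^3_{1,1}(β=1.716) × two z-phases.
Half-angle: c=0.653952, s=0.756536. N=√(24·2·24·2)=48.000000
k∈{0,1,2} keeps every argument non-negative
  k=0: (−1)^0·48.0000/(48)·0.6540^6·0.7565^0 = +0.078212
  k=1: (−1)^1·48.0000/(6)·0.6540^4·0.7565^2 = -0.837399
  k=2: (−1)^2·48.0000/(8)·0.6540^2·0.7565^4 = +0.840546
d^3_{1,1}(1.716) = +0.078212 -0.837399 +0.840546 = +0.081359
|D^3_{1,1}|² = |d^3_{1,1}(β)|² = (+0.081359)² = 0.006619 (the z-rotation phases have unit modulus)

P=0.0066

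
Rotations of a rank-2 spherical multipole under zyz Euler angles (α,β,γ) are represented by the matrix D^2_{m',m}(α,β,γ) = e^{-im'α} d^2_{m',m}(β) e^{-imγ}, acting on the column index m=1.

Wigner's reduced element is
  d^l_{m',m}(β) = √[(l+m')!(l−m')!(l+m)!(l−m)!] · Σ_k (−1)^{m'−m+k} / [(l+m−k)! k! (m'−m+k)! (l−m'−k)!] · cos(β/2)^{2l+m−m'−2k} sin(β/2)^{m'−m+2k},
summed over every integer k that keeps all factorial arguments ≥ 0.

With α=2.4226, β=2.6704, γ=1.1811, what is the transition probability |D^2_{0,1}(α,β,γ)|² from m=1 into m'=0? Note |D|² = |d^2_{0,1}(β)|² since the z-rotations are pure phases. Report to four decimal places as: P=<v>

D^2_{0,1}(2.4226,2.6704,1.1811) = e^{-i·0·2.4226}·d^2_{0,1}(2.6704)·e^{-i·1·1.1811}. Compute d first:
c=cos(2.6704/2)=0.233423, s=sin(2.6704/2)=0.972375; N=√[2·2·6·1]=4.898979
Admissible k: 1..2 (factorial args all ≥0)
  k=1: (−1)^0·4.8990/(2)·0.2334^3·0.9724^1 = +0.030293
  k=2: (−1)^1·4.8990/(2)·0.2334^1·0.9724^3 = -0.525679
d^2_{0,1}(2.6704) = +0.030293 -0.525679 = -0.495386
|D^2_{0,1}|² = |d^2_{0,1}(β)|² = (-0.495386)² = 0.245408 (the z-rotation phases have unit modulus)

P=0.2454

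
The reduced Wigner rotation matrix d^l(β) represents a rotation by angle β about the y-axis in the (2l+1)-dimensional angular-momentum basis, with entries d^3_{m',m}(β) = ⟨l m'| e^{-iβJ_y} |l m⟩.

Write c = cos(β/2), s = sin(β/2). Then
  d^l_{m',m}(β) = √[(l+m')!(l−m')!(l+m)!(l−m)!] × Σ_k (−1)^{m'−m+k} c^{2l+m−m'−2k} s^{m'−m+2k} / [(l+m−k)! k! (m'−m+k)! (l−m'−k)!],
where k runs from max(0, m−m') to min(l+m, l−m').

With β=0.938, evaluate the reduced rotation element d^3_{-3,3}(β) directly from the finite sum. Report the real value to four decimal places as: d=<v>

d=0.0085

d^3_{-3,3}(β=0.938) via Wigner's sum:
Half-angle: c=0.892021, s=0.451994. N=√(1·720·720·1)=720.000000
k: max(0,(3)−(-3))=6 … min(3+(3),3−(-3))=6
  k=6: (−1)^0·720.0000/(720)·0.8920^0·0.4520^6 = +0.008527
d^3_{-3,3}(0.938) = +0.008527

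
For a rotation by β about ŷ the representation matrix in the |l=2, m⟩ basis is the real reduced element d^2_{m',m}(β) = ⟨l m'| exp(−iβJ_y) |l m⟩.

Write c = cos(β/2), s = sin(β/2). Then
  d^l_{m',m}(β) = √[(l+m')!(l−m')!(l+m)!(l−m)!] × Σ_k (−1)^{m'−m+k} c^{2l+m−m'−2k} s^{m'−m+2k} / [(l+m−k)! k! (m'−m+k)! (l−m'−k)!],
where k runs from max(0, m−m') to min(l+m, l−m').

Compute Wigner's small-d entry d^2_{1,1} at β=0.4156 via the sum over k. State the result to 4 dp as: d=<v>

d^2_{1,1}(β=0.4156) via Wigner's sum:
With c≡cos(β/2)=0.978487 and s≡sin(β/2)=0.206308, N=[6·1·6·1]^{1/2}=6.000000
Admissible k: 0..1 (factorial args all ≥0)
  k=0: (−1)^0·6.0000/(6)·0.9785^4·0.2063^0 = +0.916686
  k=1: (−1)^1·6.0000/(2)·0.9785^2·0.2063^2 = -0.122254
d^2_{1,1}(0.4156) = +0.916686 -0.122254 = +0.794432

d=0.7944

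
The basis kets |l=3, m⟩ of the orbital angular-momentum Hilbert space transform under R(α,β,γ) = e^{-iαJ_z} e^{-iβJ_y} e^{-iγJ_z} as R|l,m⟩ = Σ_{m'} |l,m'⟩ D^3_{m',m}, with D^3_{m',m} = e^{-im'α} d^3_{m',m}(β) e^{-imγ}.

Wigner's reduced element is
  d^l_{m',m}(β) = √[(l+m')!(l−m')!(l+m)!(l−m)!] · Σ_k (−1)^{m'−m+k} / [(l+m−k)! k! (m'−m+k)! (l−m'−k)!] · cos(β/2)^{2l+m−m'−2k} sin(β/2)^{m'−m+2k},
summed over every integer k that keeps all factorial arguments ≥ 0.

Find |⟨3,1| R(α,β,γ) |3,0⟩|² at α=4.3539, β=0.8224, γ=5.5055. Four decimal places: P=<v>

D^3_{1,0}(4.3539,0.8224,5.5055) = e^{-i·1·4.3539}·d^3_{1,0}(0.8224)·e^{-i·0·5.5055}. Compute d first:
Half-angle: c=0.916642, s=0.399710. N=√(24·2·6·6)=41.569219
The bounds max(0,m−m')=0 and min(l+m,l−m')=2 give 3 terms
  k=0: (−1)^1·41.5692/(12)·0.9166^5·0.3997^1 = -0.896053
  k=1: (−1)^2·41.5692/(4)·0.9166^3·0.3997^3 = +0.511146
  k=2: (−1)^3·41.5692/(12)·0.9166^1·0.3997^5 = -0.032398
d^3_{1,0}(0.8224) = -0.896053 +0.511146 -0.032398 = -0.417305
|D^3_{1,0}|² = |d^3_{1,0}(β)|² = (-0.417305)² = 0.174143 (the z-rotation phases have unit modulus)

P=0.1741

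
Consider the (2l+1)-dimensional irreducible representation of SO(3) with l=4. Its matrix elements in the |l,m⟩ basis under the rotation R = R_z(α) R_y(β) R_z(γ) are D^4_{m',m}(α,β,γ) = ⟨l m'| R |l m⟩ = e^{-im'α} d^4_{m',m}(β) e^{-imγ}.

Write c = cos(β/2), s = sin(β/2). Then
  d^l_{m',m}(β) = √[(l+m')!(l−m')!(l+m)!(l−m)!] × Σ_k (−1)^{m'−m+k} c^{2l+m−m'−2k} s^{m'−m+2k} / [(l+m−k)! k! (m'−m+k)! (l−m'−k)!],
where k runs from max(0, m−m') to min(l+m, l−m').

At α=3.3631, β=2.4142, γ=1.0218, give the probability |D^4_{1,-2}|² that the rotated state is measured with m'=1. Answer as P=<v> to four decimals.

P=0.1055

D^4_{1,-2}(3.3631,2.4142,1.0218) = e^{-i·1·3.3631}·d^4_{1,-2}(2.4142)·e^{-i·-2·1.0218}. Compute d first:
Half-angle: c=0.355731, s=0.934588. N=√(120·6·2·720)=1018.233765
k: max(0,(-2)−(1))=0 … min(4+(-2),4−(1))=2
  k=0: (−1)^3·1018.2338/(72)·0.3557^5·0.9346^3 = -0.065764
  k=1: (−1)^4·1018.2338/(48)·0.3557^3·0.9346^5 = +0.680885
  k=2: (−1)^5·1018.2338/(240)·0.3557^1·0.9346^7 = -0.939941
d^4_{1,-2}(2.4142) = -0.065764 +0.680885 -0.939941 = -0.324820
|D^4_{1,-2}|² = |d^4_{1,-2}(β)|² = (-0.324820)² = 0.105508 (the z-rotation phases have unit modulus)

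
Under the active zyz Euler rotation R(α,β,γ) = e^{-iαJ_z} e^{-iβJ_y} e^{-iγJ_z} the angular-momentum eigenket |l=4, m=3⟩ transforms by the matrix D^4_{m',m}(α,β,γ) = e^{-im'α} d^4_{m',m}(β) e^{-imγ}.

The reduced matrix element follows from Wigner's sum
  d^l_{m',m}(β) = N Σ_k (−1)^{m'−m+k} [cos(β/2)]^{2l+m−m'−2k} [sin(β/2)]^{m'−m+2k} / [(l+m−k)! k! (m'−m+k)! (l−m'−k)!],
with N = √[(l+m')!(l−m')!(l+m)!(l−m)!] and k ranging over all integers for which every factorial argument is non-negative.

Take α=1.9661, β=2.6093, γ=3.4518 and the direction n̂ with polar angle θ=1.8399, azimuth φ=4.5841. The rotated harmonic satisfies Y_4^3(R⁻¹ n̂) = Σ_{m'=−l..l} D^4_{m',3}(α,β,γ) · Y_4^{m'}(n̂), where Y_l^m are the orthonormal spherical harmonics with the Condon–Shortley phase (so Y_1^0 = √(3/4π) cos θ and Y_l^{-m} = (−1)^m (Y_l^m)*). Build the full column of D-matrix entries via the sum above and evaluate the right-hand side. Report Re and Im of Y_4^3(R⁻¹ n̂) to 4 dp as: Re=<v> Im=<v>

Re=-0.1884 Im=-0.1318

Need the full column D^4_{m',3} for m'=−4..4 at α=1.9661, β=2.6093, γ=3.4518.
cos(β/2)=0.263015, sin(β/2)=0.964792
d^4_{-4,3}: single k=7 term ⇒ +0.578843;  D = -0.460600-0.350581i
d^4_{-3,3}: k∈[6..7] ⇒ +0.390536 -0.750703 = -0.360167;  D = +0.090951-0.348494i
d^4_{-2,3}: k∈[5..6] ⇒ +0.170725 -0.765737 = -0.595013;  D = -0.589190+0.083039i
d^4_{-1,3}: k∈[4..5] ⇒ +0.054850 -0.442827 = -0.387977;  D = +0.197913+0.333701i
d^4_{0,3}: k∈[3..4] ⇒ +0.013374 -0.179960 = -0.166585;  D = +0.099507-0.133600i
d^4_{1,3}: k∈[2..3] ⇒ +0.002446 -0.054850 = -0.052404;  D = -0.050841-0.012704i
d^4_{2,3}: k∈[1..2] ⇒ +0.000314 -0.012688 = -0.012374;  D = +0.001854+0.012234i
d^4_{3,3}: k∈[0..1] ⇒ +0.000023 -0.002157 = -0.002134;  D = +0.001824-0.001108i
d^4_{4,3}: single k=0 term ⇒ -0.000238;  D = -0.000192-0.000140i
Y_4^{m'}(θ=1.8399,φ=4.5841) and Σ D·Y over m':
  (-0.4606-0.3506i)·(+0.3330+0.1876i)  (+0.0910-0.3485i)·(-0.1119+0.2763i)  (-0.5892+0.0830i)·(+0.1519+0.0399i)  (+0.1979+0.3337i)·(-0.0389+0.3013i)  (+0.0995-0.1336i)·(+0.1115+0.0000i)  (-0.0508-0.0127i)·(+0.0389+0.3013i)  (+0.0019+0.0122i)·(+0.1519-0.0399i)  (+0.0018-0.0011i)·(+0.1119+0.2763i)  (-0.0002-0.0001i)·(+0.3330-0.1876i)
Y_4^3(R⁻¹ n̂) = -0.188368-0.131780i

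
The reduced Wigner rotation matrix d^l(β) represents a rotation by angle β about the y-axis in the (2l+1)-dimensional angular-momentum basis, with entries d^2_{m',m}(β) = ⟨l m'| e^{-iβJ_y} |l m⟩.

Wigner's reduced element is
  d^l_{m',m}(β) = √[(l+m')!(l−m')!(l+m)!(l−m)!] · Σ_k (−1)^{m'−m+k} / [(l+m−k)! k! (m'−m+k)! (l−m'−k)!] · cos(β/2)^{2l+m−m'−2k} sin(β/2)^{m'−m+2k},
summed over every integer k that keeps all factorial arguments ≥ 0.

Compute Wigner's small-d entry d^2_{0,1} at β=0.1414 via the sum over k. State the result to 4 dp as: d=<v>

d^2_{0,1}(β=0.1414) via Wigner's sum:
With c≡cos(β/2)=0.997502 and s≡sin(β/2)=0.070641, N=[2·2·6·1]^{1/2}=4.898979
k∈{1,2} keeps every argument non-negative
  k=1: (−1)^0·4.8990/(2)·0.9975^3·0.0706^1 = +0.171741
  k=2: (−1)^1·4.8990/(2)·0.9975^1·0.0706^3 = -0.000861
d^2_{0,1}(0.1414) = +0.171741 -0.000861 = +0.170880

d=0.1709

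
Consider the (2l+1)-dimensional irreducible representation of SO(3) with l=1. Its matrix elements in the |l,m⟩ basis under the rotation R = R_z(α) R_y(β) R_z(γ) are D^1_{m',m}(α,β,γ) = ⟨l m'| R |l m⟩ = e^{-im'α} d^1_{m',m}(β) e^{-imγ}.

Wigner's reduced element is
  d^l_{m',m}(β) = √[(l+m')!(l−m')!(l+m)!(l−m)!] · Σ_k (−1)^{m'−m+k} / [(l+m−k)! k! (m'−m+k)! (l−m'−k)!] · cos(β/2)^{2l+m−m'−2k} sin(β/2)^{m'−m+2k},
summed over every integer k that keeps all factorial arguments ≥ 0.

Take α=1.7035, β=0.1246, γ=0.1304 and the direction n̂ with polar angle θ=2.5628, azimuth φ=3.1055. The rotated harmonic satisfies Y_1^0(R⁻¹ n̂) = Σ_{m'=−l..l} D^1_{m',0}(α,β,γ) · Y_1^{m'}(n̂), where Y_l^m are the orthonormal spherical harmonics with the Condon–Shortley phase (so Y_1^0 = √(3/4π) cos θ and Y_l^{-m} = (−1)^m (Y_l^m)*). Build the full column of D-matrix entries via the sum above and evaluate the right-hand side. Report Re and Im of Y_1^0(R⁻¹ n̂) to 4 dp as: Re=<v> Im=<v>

Need the full column D^1_{m',0} for m'=−1..1 at α=1.7035, β=0.1246, γ=0.1304.
cos(β/2)=0.998060, sin(β/2)=0.062260
d^1_{-1,0}: single k=1 term ⇒ +0.087878;  D = -0.011627+0.087105i
d^1_{0,0}: k∈[0..1] ⇒ +0.996124 -0.003876 = +0.992247;  D = +0.992247+0.000000i
d^1_{1,0}: single k=0 term ⇒ -0.087878;  D = +0.011627+0.087105i
Y_1^{m'}(θ=2.5628,φ=3.1055) and Σ D·Y over m':
  (-0.0116+0.0871i)·(-0.1889-0.0068i)  (+0.9922+0.0000i)·(-0.4090+0.0000i)  (+0.0116+0.0871i)·(+0.1889-0.0068i)
Y_1^0(R⁻¹ n̂) = -0.400270+0.000000i

Re=-0.4003 Im=0.0000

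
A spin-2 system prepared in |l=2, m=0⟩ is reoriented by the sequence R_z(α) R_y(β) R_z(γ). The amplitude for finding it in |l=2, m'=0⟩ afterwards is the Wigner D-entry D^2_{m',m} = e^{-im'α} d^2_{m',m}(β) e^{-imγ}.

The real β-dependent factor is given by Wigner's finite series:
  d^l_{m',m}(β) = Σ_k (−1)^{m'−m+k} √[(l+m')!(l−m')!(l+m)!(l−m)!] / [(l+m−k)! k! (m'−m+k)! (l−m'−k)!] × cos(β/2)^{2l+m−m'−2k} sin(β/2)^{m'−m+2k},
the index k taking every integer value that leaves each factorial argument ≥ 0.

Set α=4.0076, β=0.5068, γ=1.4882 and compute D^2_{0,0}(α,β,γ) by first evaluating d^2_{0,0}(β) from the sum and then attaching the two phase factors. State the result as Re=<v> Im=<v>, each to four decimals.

First d^2_{0,0}(β=0.5068), then the phase factors e^{-i(0)α} and e^{-i(0)γ}:
c=cos(0.5068/2)=0.968066, s=sin(0.5068/2)=0.250697; N=√[2·2·2·2]=4.000000
k∈{0,1,2} keeps every argument non-negative
  k=0: (−1)^0·4.0000/(4)·0.9681^4·0.2507^0 = +0.878252
  k=1: (−1)^1·4.0000/(1)·0.9681^2·0.2507^2 = -0.235596
  k=2: (−1)^2·4.0000/(4)·0.9681^0·0.2507^4 = +0.003950
d^2_{0,0}(0.5068) = +0.878252 -0.235596 +0.003950 = +0.646607
Attach z-rotation phases: D = e^{-i(0)(4.0076)}·(+0.646607)·e^{-i(0)(1.4882)} = +0.646607+0.000000i

Re=0.6466 Im=0.0000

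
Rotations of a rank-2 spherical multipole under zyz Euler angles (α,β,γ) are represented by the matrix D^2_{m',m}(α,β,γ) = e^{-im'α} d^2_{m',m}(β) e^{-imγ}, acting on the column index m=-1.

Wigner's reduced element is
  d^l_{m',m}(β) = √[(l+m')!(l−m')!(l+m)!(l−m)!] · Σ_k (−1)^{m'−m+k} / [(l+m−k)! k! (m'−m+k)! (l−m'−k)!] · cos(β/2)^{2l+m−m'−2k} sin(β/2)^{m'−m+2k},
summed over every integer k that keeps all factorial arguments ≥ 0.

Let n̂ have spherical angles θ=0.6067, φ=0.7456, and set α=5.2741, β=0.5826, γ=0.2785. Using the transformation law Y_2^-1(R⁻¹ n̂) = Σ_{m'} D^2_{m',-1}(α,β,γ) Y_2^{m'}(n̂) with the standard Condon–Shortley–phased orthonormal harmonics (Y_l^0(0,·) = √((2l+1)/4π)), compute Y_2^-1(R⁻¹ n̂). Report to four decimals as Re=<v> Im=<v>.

Re=-0.1769 Im=-0.3337

Need the full column D^2_{m',-1} for m'=−2..2 at α=5.2741, β=0.5826, γ=0.2785.
cos(β/2)=0.957871, sin(β/2)=0.287198
d^2_{-2,-1}: single k=1 term ⇒ +0.504815;  D = -0.084846-0.497634i
d^2_{-1,-1}: k∈[0..1] ⇒ +0.841838 -0.227037 = +0.614801;  D = +0.457894-0.410260i
d^2_{0,-1}: k∈[0..1] ⇒ -0.618270 +0.055581 = -0.562689;  D = -0.541008-0.154691i
d^2_{1,-1}: k∈[0..1] ⇒ +0.227037 -0.006803 = +0.220234;  D = +0.061542+0.211461i
d^2_{2,-1}: single k=0 term ⇒ -0.045382;  D = +0.030124-0.033942i
Y_2^{m'}(θ=0.6067,φ=0.7456) and Σ D·Y over m':
  (-0.0848-0.4976i)·(+0.0100-0.1252i)  (+0.4579-0.4103i)·(+0.2659-0.2455i)  (-0.5410-0.1547i)·(+0.3232+0.0000i)  (+0.0615+0.2115i)·(-0.2659-0.2455i)  (+0.0301-0.0339i)·(+0.0100+0.1252i)
Y_2^-1(R⁻¹ n̂) = -0.176873-0.333719i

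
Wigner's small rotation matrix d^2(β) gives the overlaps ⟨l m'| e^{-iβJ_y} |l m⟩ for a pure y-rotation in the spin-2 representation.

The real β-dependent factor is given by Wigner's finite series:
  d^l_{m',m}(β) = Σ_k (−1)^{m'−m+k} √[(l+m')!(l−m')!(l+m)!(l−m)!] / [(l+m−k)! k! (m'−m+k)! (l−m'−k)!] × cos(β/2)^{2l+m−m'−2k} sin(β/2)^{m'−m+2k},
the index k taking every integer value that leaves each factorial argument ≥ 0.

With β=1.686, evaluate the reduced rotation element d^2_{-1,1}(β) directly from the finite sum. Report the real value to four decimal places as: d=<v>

d^2_{-1,1}(β=1.686) via Wigner's sum:
Half-angle: c=0.665226, s=0.746642. N=√(1·6·6·1)=6.000000
k: max(0,(1)−(-1))=2 … min(2+(1),2−(-1))=3
  k=2: (−1)^0·6.0000/(2)·0.6652^2·0.7466^2 = +0.740090
  k=3: (−1)^1·6.0000/(6)·0.6652^0·0.7466^4 = -0.310778
d^2_{-1,1}(1.686) = +0.740090 -0.310778 = +0.429312

d=0.4293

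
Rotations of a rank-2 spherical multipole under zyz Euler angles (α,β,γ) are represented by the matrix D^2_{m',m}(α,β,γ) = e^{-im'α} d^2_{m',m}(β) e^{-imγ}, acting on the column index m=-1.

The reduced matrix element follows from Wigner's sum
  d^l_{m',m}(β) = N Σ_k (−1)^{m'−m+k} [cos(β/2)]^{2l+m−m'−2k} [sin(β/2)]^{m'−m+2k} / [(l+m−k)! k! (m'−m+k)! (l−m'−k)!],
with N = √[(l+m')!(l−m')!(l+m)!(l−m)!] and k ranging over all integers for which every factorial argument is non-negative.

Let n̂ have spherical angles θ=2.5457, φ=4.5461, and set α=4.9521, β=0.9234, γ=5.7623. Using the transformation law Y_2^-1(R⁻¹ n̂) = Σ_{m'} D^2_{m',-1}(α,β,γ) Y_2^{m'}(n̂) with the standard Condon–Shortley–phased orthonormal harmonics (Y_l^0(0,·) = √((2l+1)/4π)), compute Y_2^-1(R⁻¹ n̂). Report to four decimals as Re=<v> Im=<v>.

Need the full column D^2_{m',-1} for m'=−2..2 at α=4.9521, β=0.9234, γ=5.7623.
cos(β/2)=0.895296, sin(β/2)=0.445471
d^2_{-2,-1}: single k=1 term ⇒ +0.639366;  D = -0.638817+0.026503i
d^2_{-1,-1}: k∈[0..1] ⇒ +0.642492 -0.477192 = +0.165299;  D = -0.045868-0.158808i
d^2_{0,-1}: k∈[0..1] ⇒ -0.783061 +0.193865 = -0.589195;  D = -0.511056+0.293212i
d^2_{1,-1}: k∈[0..1] ⇒ +0.477192 -0.039380 = +0.437812;  D = +0.301807+0.317162i
d^2_{2,-1}: single k=0 term ⇒ -0.158290;  D = +0.085484-0.133223i
Y_2^{m'}(θ=2.5457,φ=4.5461) and Σ D·Y over m':
  (-0.6388+0.0265i)·(-0.1150-0.0397i)  (-0.0459-0.1588i)·(+0.0594-0.3539i)  (-0.5111+0.2932i)·(+0.3327+0.0000i)  (+0.3018+0.3172i)·(-0.0594-0.3539i)  (+0.0855-0.1332i)·(-0.1150+0.0397i)
Y_2^-1(R⁻¹ n̂) = -0.064674+0.019757i

Re=-0.0647 Im=0.0198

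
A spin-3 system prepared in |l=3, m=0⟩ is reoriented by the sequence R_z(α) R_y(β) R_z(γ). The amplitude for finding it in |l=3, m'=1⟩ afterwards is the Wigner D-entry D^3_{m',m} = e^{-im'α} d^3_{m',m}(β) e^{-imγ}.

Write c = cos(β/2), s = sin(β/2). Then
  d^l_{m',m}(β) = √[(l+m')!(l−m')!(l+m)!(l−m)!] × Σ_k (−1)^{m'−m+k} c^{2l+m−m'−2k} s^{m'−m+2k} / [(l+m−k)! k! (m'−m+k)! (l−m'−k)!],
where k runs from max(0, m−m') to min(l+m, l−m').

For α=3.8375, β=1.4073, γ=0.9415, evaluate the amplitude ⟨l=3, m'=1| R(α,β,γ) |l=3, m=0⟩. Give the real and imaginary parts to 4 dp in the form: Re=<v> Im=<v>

Re=-0.2845 Im=0.2376

Split into d^3_{1,0}(β=1.4073) × two z-phases.
With c≡cos(β/2)=0.762486 and s≡sin(β/2)=0.647005, N=[24·2·6·6]^{1/2}=41.569219
Admissible k: 0..2 (factorial args all ≥0)
  k=0: (−1)^1·41.5692/(12)·0.7625^5·0.6470^1 = -0.577639
  k=1: (−1)^2·41.5692/(4)·0.7625^3·0.6470^3 = +1.247757
  k=2: (−1)^3·41.5692/(12)·0.7625^1·0.6470^5 = -0.299475
d^3_{1,0}(1.4073) = -0.577639 +1.247757 -0.299475 = +0.370643
Phases: e^{-i·(1)·3.8375}=-0.767472+0.641082i, e^{-i·(0)·0.9415}=+1.000000+0.000000i ⇒ D=-0.284458+0.237612i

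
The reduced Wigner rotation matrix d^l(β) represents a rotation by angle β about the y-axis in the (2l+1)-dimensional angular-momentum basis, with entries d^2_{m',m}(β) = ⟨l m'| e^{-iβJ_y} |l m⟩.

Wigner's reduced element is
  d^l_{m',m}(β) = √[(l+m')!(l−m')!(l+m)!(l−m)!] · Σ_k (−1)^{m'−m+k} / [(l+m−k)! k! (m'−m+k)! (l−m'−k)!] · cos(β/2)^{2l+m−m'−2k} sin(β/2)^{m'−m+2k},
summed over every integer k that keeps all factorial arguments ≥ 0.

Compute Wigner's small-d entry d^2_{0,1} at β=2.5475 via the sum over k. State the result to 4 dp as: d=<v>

d^2_{0,1}(β=2.5475) via Wigner's sum:
With c≡cos(β/2)=0.292697 and s≡sin(β/2)=0.956205, N=[2·2·6·1]^{1/2}=4.898979
k: max(0,(1)−(0))=1 … min(2+(1),2−(0))=2
  k=1: (−1)^0·4.8990/(2)·0.2927^3·0.9562^1 = +0.058733
  k=2: (−1)^1·4.8990/(2)·0.2927^1·0.9562^3 = -0.626827
d^2_{0,1}(2.5475) = +0.058733 -0.626827 = -0.568094

d=-0.5681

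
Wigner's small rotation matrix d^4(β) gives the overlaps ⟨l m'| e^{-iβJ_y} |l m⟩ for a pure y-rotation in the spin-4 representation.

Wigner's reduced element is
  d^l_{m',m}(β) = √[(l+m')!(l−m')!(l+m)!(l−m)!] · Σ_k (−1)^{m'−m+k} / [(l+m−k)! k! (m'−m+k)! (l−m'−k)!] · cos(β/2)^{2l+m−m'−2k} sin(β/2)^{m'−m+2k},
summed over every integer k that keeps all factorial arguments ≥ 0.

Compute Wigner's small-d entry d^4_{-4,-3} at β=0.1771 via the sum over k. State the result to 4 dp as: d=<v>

d=0.2434

d^4_{-4,-3}(β=0.1771) via Wigner's sum:
With c≡cos(β/2)=0.996082 and s≡sin(β/2)=0.088434, N=[1·40320·1·5040]^{1/2}=14255.272709
Admissible k: 1..1 (factorial args all ≥0)
  k=1: (−1)^0·14255.2727/(5040)·0.9961^7·0.0884^1 = +0.243350
d^4_{-4,-3}(0.1771) = +0.243350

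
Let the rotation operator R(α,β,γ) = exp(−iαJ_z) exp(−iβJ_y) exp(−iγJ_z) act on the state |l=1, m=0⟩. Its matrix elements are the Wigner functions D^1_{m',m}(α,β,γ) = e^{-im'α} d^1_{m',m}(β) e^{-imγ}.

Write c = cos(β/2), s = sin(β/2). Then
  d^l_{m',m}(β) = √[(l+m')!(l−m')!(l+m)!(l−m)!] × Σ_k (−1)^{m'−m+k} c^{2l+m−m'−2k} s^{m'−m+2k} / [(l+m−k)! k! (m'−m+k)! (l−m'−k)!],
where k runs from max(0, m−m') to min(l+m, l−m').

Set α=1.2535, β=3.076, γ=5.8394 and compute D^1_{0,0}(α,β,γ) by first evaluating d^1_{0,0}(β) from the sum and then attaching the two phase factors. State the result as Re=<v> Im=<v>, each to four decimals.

Re=-0.9978 Im=0.0000

D^1_{0,0}(1.2535,3.076,5.8394) = e^{-i·0·1.2535}·d^1_{0,0}(3.076)·e^{-i·0·5.8394}. Compute d first:
c=cos(3.076/2)=0.032790, s=sin(3.076/2)=0.999462; N=√[1·1·1·1]=1.000000
k: max(0,(0)−(0))=0 … min(1+(0),1−(0))=1
  k=0: (−1)^0·1.0000/(1)·0.0328^2·0.9995^0 = +0.001075
  k=1: (−1)^1·1.0000/(1)·0.0328^0·0.9995^2 = -0.998925
d^1_{0,0}(3.076) = +0.001075 -0.998925 = -0.997850
Attach z-rotation phases: D = e^{-i(0)(1.2535)}·(-0.997850)·e^{-i(0)(5.8394)} = -0.997850+0.000000i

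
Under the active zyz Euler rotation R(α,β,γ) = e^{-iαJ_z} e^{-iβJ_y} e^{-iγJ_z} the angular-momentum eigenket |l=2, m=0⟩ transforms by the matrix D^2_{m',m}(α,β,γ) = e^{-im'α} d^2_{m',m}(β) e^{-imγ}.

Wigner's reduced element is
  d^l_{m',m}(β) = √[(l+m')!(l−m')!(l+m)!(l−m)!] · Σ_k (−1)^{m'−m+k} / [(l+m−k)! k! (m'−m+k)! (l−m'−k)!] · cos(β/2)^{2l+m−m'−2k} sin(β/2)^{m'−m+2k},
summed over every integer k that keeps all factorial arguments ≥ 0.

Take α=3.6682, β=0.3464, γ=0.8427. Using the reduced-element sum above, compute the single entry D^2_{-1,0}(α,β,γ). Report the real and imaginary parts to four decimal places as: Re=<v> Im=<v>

Re=-0.3381 Im=-0.1966

Split into d^2_{-1,0}(β=0.3464) × two z-phases.
Half-angle: c=0.985038, s=0.172335. N=√(1·6·2·2)=4.898979
k∈{1,2} keeps every argument non-negative
  k=1: (−1)^0·4.8990/(2)·0.9850^3·0.1723^1 = +0.403468
  k=2: (−1)^1·4.8990/(2)·0.9850^1·0.1723^3 = -0.012350
d^2_{-1,0}(0.3464) = +0.403468 -0.012350 = +0.391119
Attach z-rotation phases: D = e^{-i(-1)(3.6682)}·(+0.391119)·e^{-i(0)(0.8427)} = -0.338129-0.196578i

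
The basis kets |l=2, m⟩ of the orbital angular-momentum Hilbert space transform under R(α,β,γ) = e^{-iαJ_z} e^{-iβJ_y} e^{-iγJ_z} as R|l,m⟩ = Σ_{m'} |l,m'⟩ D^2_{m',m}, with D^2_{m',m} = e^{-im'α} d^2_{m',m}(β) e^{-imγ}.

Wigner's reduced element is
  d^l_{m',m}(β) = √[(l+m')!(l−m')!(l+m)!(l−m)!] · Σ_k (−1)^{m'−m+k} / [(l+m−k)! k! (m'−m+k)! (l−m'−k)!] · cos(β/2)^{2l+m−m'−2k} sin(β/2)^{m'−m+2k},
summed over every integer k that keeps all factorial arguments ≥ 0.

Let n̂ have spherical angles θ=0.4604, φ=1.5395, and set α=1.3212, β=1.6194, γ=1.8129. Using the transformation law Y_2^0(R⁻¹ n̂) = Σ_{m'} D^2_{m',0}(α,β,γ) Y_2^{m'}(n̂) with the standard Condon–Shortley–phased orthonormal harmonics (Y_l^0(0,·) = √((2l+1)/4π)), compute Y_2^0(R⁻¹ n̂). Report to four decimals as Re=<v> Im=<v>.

Need the full column D^2_{m',0} for m'=−2..2 at α=1.3212, β=1.6194, γ=1.8129.
cos(β/2)=0.689716, sin(β/2)=0.724080
d^2_{-2,0}: single k=2 term ⇒ +0.610927;  D = -0.536375+0.292461i
d^2_{-1,0}: k∈[1..2] ⇒ +0.581933 -0.641366 = -0.059433;  D = -0.014681-0.057592i
d^2_{0,0}: k∈[0..2] ⇒ +0.226298 -0.997640 +0.274882 = -0.496459;  D = -0.496459+0.000000i
d^2_{1,0}: k∈[0..1] ⇒ -0.581933 +0.641366 = +0.059433;  D = +0.014681-0.057592i
d^2_{2,0}: single k=0 term ⇒ +0.610927;  D = -0.536375-0.292461i
Y_2^{m'}(θ=0.4604,φ=1.5395) and Σ D·Y over m':
  (-0.5364+0.2925i)·(-0.0761-0.0048i)  (-0.0147-0.0576i)·(+0.0096-0.3074i)  (-0.4965+0.0000i)·(+0.4440+0.0000i)  (+0.0147-0.0576i)·(-0.0096-0.3074i)  (-0.5364-0.2925i)·(-0.0761+0.0048i)
Y_2^0(R⁻¹ n̂) = -0.171682+0.000000i

Re=-0.1717 Im=0.0000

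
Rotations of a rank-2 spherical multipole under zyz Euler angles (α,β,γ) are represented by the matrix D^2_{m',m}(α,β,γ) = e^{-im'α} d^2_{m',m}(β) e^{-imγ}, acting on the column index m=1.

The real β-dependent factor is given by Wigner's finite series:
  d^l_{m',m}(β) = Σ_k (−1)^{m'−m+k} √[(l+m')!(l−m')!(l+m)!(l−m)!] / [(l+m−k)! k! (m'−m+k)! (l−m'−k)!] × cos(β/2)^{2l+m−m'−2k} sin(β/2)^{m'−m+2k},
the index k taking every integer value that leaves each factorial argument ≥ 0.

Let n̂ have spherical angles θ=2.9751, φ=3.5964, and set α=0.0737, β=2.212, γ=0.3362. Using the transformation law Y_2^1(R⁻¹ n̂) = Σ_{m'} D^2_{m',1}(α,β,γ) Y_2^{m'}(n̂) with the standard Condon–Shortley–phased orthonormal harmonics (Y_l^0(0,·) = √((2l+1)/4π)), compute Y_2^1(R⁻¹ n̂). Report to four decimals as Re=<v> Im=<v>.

Need the full column D^2_{m',1} for m'=−2..2 at α=0.0737, β=2.212, γ=0.3362.
cos(β/2)=0.448241, sin(β/2)=0.893913
d^2_{-2,1}: single k=3 term ⇒ +0.640364;  D = +0.628985-0.120184i
d^2_{-1,1}: k∈[2..3] ⇒ +0.481653 -0.638529 = -0.156876;  D = -0.151502+0.040709i
d^2_{0,1}: k∈[1..2] ⇒ +0.197199 -0.784283 = -0.587083;  D = -0.554216+0.193680i
d^2_{1,1}: k∈[0..1] ⇒ +0.040369 -0.481653 = -0.441284;  D = -0.404729+0.175860i
d^2_{2,1}: single k=0 term ⇒ -0.161012;  D = -0.142549+0.074866i
Y_2^{m'}(θ=2.9751,φ=3.5964) and Σ D·Y over m':
  (+0.6290-0.1202i)·(+0.0065-0.0084i)  (-0.1515+0.0407i)·(+0.1134-0.0555i)  (-0.5542+0.1937i)·(+0.6048+0.0000i)  (-0.4047+0.1759i)·(-0.1134-0.0555i)  (-0.1425+0.0749i)·(+0.0065+0.0084i)
Y_2^1(R⁻¹ n̂) = -0.292918+0.125903i

Re=-0.2929 Im=0.1259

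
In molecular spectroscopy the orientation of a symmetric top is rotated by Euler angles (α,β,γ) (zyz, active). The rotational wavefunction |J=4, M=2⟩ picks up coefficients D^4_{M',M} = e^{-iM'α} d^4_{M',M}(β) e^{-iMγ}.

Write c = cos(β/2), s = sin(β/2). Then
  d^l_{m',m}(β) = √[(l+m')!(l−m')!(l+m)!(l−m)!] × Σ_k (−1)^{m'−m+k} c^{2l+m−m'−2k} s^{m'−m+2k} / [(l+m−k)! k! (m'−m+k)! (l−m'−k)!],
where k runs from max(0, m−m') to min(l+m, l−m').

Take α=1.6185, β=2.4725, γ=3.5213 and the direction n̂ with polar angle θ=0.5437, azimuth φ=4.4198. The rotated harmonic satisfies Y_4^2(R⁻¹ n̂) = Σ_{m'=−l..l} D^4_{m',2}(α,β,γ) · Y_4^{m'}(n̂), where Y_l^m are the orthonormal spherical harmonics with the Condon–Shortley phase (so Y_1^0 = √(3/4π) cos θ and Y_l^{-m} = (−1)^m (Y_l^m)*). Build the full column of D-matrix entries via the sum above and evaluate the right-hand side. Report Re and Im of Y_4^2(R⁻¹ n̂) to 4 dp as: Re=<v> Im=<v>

Need the full column D^4_{m',2} for m'=−4..4 at α=1.6185, β=2.4725, γ=3.5213.
cos(β/2)=0.328341, sin(β/2)=0.944559
d^4_{-4,2}: single k=6 term ⇒ +0.405139;  D = +0.341393-0.218148i
d^4_{-3,2}: k∈[5..6] ⇒ +0.298748 -0.824126 = -0.525377;  D = +0.303680+0.428719i
d^4_{-2,2}: k∈[4..6] ⇒ +0.138774 -0.918769 +0.633628 = -0.146367;  D = +0.115269-0.090203i
d^4_{-1,2}: k∈[3..5] ⇒ +0.045481 -0.564581 +0.934471 = +0.415370;  D = +0.271291+0.314537i
d^4_{0,2}: k∈[2..4] ⇒ +0.010605 -0.234048 +0.726350 = +0.502907;  D = +0.364728-0.346250i
d^4_{1,2}: k∈[1..3] ⇒ +0.001649 -0.068221 +0.376388 = +0.309815;  D = -0.223779-0.214263i
d^4_{2,2}: k∈[0..2] ⇒ +0.000135 -0.013415 +0.138774 = +0.125494;  D = -0.082368+0.094679i
d^4_{3,2}: k∈[0..1] ⇒ -0.001454 +0.036099 = +0.034645;  D = +0.027193+0.021467i
d^4_{4,2}: single k=0 term ⇒ +0.005915;  D = +0.003440-0.004812i
Y_4^{m'}(θ=0.5437,φ=4.4198) and Σ D·Y over m':
  (+0.3414-0.2181i)·(+0.0124+0.0292i)  (+0.3037+0.4287i)·(+0.1141-0.0947i)  (+0.1153-0.0902i)·(-0.3080-0.2041i)  (+0.2713+0.3145i)·(-0.1285+0.4265i)  (+0.3647-0.3463i)·(-0.0209+0.0000i)  (-0.2238-0.2143i)·(+0.1285+0.4265i)  (-0.0824+0.0947i)·(-0.3080+0.2041i)  (+0.0272+0.0215i)·(-0.1141-0.0947i)  (+0.0034-0.0048i)·(+0.0124-0.0292i)
Y_4^2(R⁻¹ n̂) = -0.077184-0.059916i

Re=-0.0772 Im=-0.0599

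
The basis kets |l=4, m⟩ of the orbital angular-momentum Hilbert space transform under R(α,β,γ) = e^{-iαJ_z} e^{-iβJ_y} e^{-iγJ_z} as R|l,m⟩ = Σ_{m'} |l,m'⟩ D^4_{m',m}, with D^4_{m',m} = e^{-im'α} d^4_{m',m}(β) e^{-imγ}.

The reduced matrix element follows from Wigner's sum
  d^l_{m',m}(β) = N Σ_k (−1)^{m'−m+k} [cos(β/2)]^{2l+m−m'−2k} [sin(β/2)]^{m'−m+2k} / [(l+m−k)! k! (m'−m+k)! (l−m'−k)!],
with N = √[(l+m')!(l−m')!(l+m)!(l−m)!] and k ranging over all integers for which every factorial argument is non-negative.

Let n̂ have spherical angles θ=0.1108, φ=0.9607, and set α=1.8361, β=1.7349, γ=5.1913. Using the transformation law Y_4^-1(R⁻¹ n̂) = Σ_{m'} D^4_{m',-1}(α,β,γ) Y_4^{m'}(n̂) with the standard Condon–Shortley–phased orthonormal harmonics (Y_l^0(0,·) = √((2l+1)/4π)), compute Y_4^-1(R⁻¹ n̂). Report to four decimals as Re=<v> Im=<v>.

Re=-0.0491 Im=0.1183

Need the full column D^4_{m',-1} for m'=−4..4 at α=1.8361, β=1.7349, γ=5.1913.
cos(β/2)=0.646773, sin(β/2)=0.762682
d^4_{-4,-1}: single k=3 term ⇒ +0.375739;  D = +0.375562-0.011522i
d^4_{-3,-1}: k∈[2..3] ⇒ +0.337964 -0.783253 = -0.445289;  D = +0.129878+0.425927i
d^4_{-2,-1}: k∈[1..3] ⇒ +0.153195 -1.065119 +0.987392 = +0.075468;  D = -0.063890+0.040169i
d^4_{-1,-1}: k∈[0..3] ⇒ +0.030621 -0.638692 +1.776251 -0.823315 = +0.344865;  D = +0.253690+0.233610i
d^4_{0,-1}: k∈[0..3] ⇒ -0.161482 +1.347281 -1.873444 +0.434182 = -0.253463;  D = -0.116799+0.224948i
d^4_{1,-1}: k∈[0..3] ⇒ +0.425795 -1.776251 +1.234972 -0.114485 = -0.229969;  D = +0.224743+0.048750i
d^4_{2,-1}: k∈[0..2] ⇒ -0.710079 +1.481088 -0.411902 = +0.359107;  D = +0.018556+0.358627i
d^4_{3,-1}: k∈[0..1] ⇒ +0.783253 -0.653486 = +0.129767;  D = +0.123302-0.040451i
d^4_{4,-1}: single k=0 term ⇒ -0.522479;  D = +0.287337+0.436373i
Y_4^{m'}(θ=0.1108,φ=0.9607) and Σ D·Y over m':
  (+0.3756-0.0115i)·(-0.0001+0.0000i)  (+0.1299+0.4259i)·(-0.0016-0.0004i)  (-0.0639+0.0402i)·(-0.0083-0.0227i)  (+0.2537+0.2336i)·(+0.1166-0.1668i)  (-0.1168+0.2249i)·(+0.7951+0.0000i)  (+0.2247+0.0488i)·(-0.1166-0.1668i)  (+0.0186+0.3586i)·(-0.0083+0.0227i)  (+0.1233-0.0405i)·(+0.0016-0.0004i)  (+0.2873+0.4364i)·(-0.0001-0.0000i)
Y_4^-1(R⁻¹ n̂) = -0.049112+0.118285i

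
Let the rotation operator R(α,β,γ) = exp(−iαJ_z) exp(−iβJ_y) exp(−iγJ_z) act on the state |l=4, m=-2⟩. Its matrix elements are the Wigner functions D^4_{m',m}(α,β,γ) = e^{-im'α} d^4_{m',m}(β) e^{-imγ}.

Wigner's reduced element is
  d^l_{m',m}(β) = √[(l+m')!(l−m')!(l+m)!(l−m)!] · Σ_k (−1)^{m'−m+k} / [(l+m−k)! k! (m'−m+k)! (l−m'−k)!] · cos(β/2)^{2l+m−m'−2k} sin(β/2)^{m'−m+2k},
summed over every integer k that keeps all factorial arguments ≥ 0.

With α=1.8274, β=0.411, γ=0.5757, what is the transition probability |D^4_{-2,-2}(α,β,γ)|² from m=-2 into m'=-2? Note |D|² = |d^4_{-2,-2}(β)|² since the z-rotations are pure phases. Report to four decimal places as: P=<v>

Split into d^4_{-2,-2}(β=0.411) × two z-phases.
Half-angle: c=0.978959, s=0.204057. N=√(2·720·2·720)=1440.000000
k∈{0,1,2} keeps every argument non-negative
  k=0: (−1)^0·1440.0000/(1440)·0.9790^8·0.2041^0 = +0.843561
  k=1: (−1)^1·1440.0000/(120)·0.9790^6·0.2041^2 = -0.439815
  k=2: (−1)^2·1440.0000/(96)·0.9790^4·0.2041^4 = +0.023887
d^4_{-2,-2}(0.411) = +0.843561 -0.439815 +0.023887 = +0.427632
|D^4_{-2,-2}|² = |d^4_{-2,-2}(β)|² = (+0.427632)² = 0.182869 (the z-rotation phases have unit modulus)

P=0.1829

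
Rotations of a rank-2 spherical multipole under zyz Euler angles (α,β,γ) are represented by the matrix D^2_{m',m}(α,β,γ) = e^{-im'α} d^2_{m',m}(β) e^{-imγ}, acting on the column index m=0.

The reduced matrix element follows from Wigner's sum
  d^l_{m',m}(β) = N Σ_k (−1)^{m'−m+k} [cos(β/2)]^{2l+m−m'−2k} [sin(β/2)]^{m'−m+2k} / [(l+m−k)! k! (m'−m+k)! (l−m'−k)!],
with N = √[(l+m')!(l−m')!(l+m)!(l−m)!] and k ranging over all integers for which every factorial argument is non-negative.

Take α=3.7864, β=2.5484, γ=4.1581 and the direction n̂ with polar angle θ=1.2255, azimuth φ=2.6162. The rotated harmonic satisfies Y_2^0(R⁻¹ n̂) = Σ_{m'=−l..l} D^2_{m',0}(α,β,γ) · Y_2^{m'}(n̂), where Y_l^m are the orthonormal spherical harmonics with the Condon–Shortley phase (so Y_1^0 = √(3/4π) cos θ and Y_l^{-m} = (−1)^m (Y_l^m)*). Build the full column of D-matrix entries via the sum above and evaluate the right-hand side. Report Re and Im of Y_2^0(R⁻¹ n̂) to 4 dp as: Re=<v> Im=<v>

Need the full column D^2_{m',0} for m'=−2..2 at α=3.7864, β=2.5484, γ=4.1581.
cos(β/2)=0.292267, sin(β/2)=0.956337
d^2_{-2,0}: single k=2 term ⇒ +0.191362;  D = +0.053101+0.183847i
d^2_{-1,0}: k∈[1..2] ⇒ +0.058482 -0.626164 = -0.567681;  D = +0.453700+0.341202i
d^2_{0,0}: k∈[0..2] ⇒ +0.007297 -0.312493 +0.836457 = +0.531260;  D = +0.531260+0.000000i
d^2_{1,0}: k∈[0..1] ⇒ -0.058482 +0.626164 = +0.567681;  D = -0.453700+0.341202i
d^2_{2,0}: single k=0 term ⇒ +0.191362;  D = +0.053101-0.183847i
Y_2^{m'}(θ=1.2255,φ=2.6162) and Σ D·Y over m':
  (+0.0531+0.1838i)·(+0.1699+0.2968i)  (+0.4537+0.3412i)·(-0.2129-0.1234i)  (+0.5313+0.0000i)·(-0.2070+0.0000i)  (-0.4537+0.3412i)·(+0.2129-0.1234i)  (+0.0531-0.1838i)·(+0.1699-0.2968i)
Y_2^0(R⁻¹ n̂) = -0.309995+0.000000i

Re=-0.3100 Im=0.0000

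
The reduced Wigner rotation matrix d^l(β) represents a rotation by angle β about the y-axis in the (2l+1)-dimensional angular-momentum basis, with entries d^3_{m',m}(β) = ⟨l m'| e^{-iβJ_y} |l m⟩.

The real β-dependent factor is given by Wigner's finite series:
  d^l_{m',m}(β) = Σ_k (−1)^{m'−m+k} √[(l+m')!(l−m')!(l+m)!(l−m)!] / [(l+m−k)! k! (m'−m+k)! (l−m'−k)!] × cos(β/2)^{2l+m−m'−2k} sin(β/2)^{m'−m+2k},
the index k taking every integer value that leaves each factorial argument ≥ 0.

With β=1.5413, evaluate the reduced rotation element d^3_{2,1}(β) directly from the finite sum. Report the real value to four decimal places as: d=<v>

d^3_{2,1}(β=1.5413) via Wigner's sum:
With c≡cos(β/2)=0.717458 and s≡sin(β/2)=0.696602, N=[120·1·24·2]^{1/2}=75.894664
Admissible k: 0..1 (factorial args all ≥0)
  k=0: (−1)^1·75.8947/(24)·0.7175^5·0.6966^1 = -0.418762
  k=1: (−1)^2·75.8947/(12)·0.7175^3·0.6966^3 = +0.789538
d^3_{2,1}(1.5413) = -0.418762 +0.789538 = +0.370776

d=0.3708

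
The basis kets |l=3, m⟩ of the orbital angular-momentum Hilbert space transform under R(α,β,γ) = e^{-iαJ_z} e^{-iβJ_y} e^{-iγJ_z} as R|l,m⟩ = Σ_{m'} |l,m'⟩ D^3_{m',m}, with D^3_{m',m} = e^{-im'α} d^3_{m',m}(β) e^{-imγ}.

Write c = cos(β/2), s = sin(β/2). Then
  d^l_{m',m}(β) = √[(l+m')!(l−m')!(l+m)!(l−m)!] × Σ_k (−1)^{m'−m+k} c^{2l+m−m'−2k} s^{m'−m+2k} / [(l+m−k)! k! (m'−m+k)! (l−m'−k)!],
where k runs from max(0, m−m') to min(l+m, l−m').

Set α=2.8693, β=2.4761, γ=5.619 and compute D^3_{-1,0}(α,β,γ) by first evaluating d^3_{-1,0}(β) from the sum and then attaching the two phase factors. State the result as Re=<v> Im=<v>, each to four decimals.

Split into d^3_{-1,0}(β=2.4761) × two z-phases.
Half-angle: c=0.326640, s=0.945149. N=√(2·24·6·6)=41.569219
k∈{1,2,3} keeps every argument non-negative
  k=1: (−1)^0·41.5692/(12)·0.3266^5·0.9451^1 = +0.012174
  k=2: (−1)^1·41.5692/(4)·0.3266^3·0.9451^3 = -0.305788
  k=3: (−1)^2·41.5692/(12)·0.3266^1·0.9451^5 = +0.853416
d^3_{-1,0}(2.4761) = +0.012174 -0.305788 +0.853416 = +0.559803
D = (-0.963157+0.268940i)·(+0.559803)·(+1.000000+0.000000i) = -0.539178+0.150553i

Re=-0.5392 Im=0.1506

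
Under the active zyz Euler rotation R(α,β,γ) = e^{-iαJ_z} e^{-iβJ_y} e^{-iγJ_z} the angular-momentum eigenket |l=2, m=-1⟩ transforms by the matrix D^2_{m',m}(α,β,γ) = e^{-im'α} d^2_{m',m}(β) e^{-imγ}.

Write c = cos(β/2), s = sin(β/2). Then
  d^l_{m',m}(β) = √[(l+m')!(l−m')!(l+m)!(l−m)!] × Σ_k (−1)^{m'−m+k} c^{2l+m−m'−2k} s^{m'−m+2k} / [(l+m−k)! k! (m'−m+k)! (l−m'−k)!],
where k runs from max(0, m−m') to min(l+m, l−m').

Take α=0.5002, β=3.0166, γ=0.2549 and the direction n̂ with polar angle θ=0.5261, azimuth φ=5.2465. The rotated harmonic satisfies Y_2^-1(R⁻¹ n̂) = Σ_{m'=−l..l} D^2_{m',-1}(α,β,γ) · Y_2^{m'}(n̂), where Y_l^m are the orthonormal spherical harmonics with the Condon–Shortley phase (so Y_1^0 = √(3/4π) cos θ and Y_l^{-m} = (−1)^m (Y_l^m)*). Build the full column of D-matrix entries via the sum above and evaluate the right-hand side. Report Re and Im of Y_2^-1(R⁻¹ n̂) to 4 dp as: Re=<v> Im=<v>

Re=0.1635 Im=-0.3003

Need the full column D^2_{m',-1} for m'=−2..2 at α=0.5002, β=3.0166, γ=0.2549.
cos(β/2)=0.062456, sin(β/2)=0.998048
d^2_{-2,-1}: single k=1 term ⇒ +0.000486;  D = +0.000151+0.000462i
d^2_{-1,-1}: k∈[0..1] ⇒ +0.000015 -0.011656 = -0.011641;  D = -0.008477-0.007978i
d^2_{0,-1}: k∈[0..1] ⇒ -0.000596 +0.152090 = +0.151495;  D = +0.146600+0.038199i
d^2_{1,-1}: k∈[0..1] ⇒ +0.011656 -0.992214 = -0.980557;  D = -0.951204+0.238126i
d^2_{2,-1}: single k=0 term ⇒ -0.124181;  D = -0.091242+0.084237i
Y_2^{m'}(θ=0.5261,φ=5.2465) and Σ D·Y over m':
  (+0.0002+0.0005i)·(-0.0469+0.0854i)  (-0.0085-0.0080i)·(+0.1708+0.2888i)  (+0.1466+0.0382i)·(+0.3922+0.0000i)  (-0.9512+0.2381i)·(-0.1708+0.2888i)  (-0.0912+0.0842i)·(-0.0469-0.0854i)
Y_2^-1(R⁻¹ n̂) = +0.163468-0.300340i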